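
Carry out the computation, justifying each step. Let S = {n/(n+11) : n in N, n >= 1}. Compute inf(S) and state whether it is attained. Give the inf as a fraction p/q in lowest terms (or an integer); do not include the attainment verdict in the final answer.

Analysis:
- Values: 1/12, 2/13, 3/14, 4/15, ... strictly increasing.
- Minimum is 1/12 (n=1); inf = 1/12 (attained).
- n/(n+11) = 1 - 11/(n+11) -> 1 from below as n -> infinity, and never equals 1.
- So sup = 1 (not attained).
Conclusion: inf(S) = 1/12, attained in S.

1/12


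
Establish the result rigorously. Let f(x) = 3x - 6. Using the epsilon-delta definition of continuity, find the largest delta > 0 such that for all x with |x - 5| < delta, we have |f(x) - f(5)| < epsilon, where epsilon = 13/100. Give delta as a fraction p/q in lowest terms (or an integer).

We compute f(5) = 3*(5) - 6 = 9.
|f(x) - f(5)| = |3x - 6 - (9)| = |3(x - 5)| = 3|x - 5|.
We need 3|x - 5| < 13/100, i.e. |x - 5| < 13/100 / 3 = 13/300.
So any delta <= 13/300 works. Conversely, if delta > 13/300, then x = 5 + 13/300 satisfies |x - 5| = 13/300 < delta but |f(x) - f(5)| = 3 * 13/300 = 13/100, which is not < 13/100; so no larger delta works.
Hence the largest such delta is 13/300.

13/300


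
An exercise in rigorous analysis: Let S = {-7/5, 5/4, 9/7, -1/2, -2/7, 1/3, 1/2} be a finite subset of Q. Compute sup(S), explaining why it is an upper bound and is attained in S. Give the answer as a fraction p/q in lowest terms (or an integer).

S is finite, so sup(S) = max(S).
Sorted decreasing:
9/7, 5/4, 1/2, 1/3, -2/7, -1/2, -7/5
The extremum is 9/7.
For every x in S, x <= 9/7. And 9/7 is in S, so it is attained.
Therefore sup(S) = 9/7.

9/7


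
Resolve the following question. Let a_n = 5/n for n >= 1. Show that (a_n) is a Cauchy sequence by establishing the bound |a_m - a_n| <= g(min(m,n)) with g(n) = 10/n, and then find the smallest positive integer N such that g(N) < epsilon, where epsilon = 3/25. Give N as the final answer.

For any m, n >= 1, by the triangle inequality:
|a_m - a_n| = |5/m - 5/n| <= 5*1/m + 5*1/n <= 10/min(m,n).
So g(n) = 10/n bounds the Cauchy difference. Since g(n) -> 0, (a_n) is Cauchy.
Now solve g(N) < 3/25: 10/N < 3/25 <=> N > 10 / (3/25) = 250/3.
The smallest integer strictly greater than 250/3 is N = 84.
Check: g(84) = 10/84 = 5/42 < 3/25; g(83) = 10/83 >= 3/25. So N = 84.

84


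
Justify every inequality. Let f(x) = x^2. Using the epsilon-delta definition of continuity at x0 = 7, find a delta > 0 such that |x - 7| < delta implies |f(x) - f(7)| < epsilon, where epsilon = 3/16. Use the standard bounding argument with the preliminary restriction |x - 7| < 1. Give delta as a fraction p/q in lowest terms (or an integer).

Factor: |x^2 - (7)^2| = |x - 7| * |x + 7|.
Impose |x - 7| < 1 first. Then |x + 7| = |(x - 7) + 2*(7)| <= |x - 7| + 2*|7| < 1 + 14 = 15.
So |x^2 - (7)^2| < delta * 15.
We need delta * 15 <= 3/16, i.e. delta <= 3/16/15 = 1/80.
Since 1/80 < 1, this is tighter than 1; take delta = 1/80.
So delta = 1/80 works.

1/80


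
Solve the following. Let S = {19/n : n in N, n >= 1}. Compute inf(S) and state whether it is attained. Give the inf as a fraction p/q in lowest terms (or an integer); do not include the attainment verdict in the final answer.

Analysis:
- Values: 19, 19/2, 19/3, 19/4, ... strictly decreasing.
- The maximum is 19 (n=1); sup = 19 (attained).
- The set is bounded below by 0; 19/n -> 0 so 0 is the greatest lower bound.
- 0 is not in the set, so inf = 0 is not attained.
Conclusion: inf(S) = 0, not attained in S.

0


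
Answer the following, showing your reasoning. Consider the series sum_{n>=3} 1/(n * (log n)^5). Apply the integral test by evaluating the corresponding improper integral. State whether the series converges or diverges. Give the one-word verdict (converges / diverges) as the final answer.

Let f(x) = 1/(x*log(x)^5). Then f is positive, continuous, and decreasing on [3, infinity), so the integral test applies.
Compute the improper integral int_{3}^infinity f(x) dx:
  antiderivative F(x) = -1/(4*log(x)^4).
  F(x) -> 0 as x -> infinity.  int = 0 - F(3) = 1/(4*log(3)^4) < infinity. By the integral test, the series converges.

converges


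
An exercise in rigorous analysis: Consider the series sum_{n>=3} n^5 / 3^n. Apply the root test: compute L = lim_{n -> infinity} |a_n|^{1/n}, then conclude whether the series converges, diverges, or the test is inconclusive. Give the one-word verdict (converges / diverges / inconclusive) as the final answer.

Let a_n denote the general term. Form |a_n|^(1/n) and simplify:
|a_n|^(1/n) = n^(5/n)/3
Take the limit as n -> infinity: L = 1/3.
Since L = 1/3 < 1, the root test implies convergence.

converges


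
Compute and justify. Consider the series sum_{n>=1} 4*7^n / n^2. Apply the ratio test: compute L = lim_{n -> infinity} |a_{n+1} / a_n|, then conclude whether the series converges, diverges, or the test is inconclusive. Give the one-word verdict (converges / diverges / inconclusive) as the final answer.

Let a_n denote the general term. Form the ratio a_{n+1}/a_n and simplify:
a_{n+1}/a_n = 7*n^2/(n + 1)^2
Take the limit as n -> infinity: L = 7.
Since L = 7 > 1 (or L = infinity), the ratio test implies the series diverges.

diverges


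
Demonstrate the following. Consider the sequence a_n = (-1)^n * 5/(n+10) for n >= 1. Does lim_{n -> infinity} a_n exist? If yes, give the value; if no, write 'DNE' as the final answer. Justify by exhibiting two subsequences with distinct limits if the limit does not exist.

Examine the behaviour of a_n along subsequences.
Even-n subsequence a_{2k} = 5/(2k+10) -> 0. Odd-n subsequence a_{2k+1} = -5/(2k+11) -> 0. Both tend to 0, which suggests the limit is 0; verify directly.
|a_n - 0| = 5/(n+10) < 5/n for every n >= 1.
Given epsilon > 0, choose a positive integer N > 5/epsilon. Then for all n >= N, |a_n| < 5/n <= 5/N < epsilon.
So by the definition of the limit, lim a_n exists and equals 0.

0


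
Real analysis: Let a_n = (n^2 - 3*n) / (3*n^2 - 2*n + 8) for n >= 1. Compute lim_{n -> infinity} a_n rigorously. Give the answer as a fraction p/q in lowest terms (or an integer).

Divide numerator and denominator by n^2, the highest power:
numerator / n^2 = 1 - 3/n
denominator / n^2 = 3 - 2/n + 8/n^2
As n -> infinity, all terms of the form c/n^k (k >= 1) tend to 0.
So numerator / n^2 -> 1 and denominator / n^2 -> 3.
Therefore lim a_n = 1/3.

1/3


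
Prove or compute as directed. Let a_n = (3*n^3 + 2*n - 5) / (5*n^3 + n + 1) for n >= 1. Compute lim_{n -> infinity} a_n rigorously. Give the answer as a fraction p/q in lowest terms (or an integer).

Divide numerator and denominator by n^3, the highest power:
numerator / n^3 = 3 + 2/n^2 - 5/n^3
denominator / n^3 = 5 + n^(-2) + n^(-3)
As n -> infinity, all terms of the form c/n^k (k >= 1) tend to 0.
So numerator / n^3 -> 3 and denominator / n^3 -> 5.
Therefore lim a_n = 3/5.

3/5


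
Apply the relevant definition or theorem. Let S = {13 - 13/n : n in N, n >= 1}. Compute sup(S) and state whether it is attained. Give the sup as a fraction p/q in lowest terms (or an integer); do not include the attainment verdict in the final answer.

Analysis:
- Values: 0, 13/2, 26/3, 39/4, ... strictly increasing.
- Minimum is 0 (n=1); inf = 0 (attained).
- 13 - 13/n -> 13 from below; sup = 13, not attained.
Conclusion: sup(S) = 13, not attained in S.

13


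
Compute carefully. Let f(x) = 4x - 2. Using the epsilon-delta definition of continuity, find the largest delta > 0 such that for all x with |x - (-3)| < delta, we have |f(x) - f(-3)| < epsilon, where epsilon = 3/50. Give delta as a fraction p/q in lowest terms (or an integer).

We compute f(-3) = 4*(-3) - 2 = -14.
|f(x) - f(-3)| = |4x - 2 - (-14)| = |4(x - (-3))| = 4|x - (-3)|.
We need 4|x - (-3)| < 3/50, i.e. |x - (-3)| < 3/50 / 4 = 3/200.
So any delta <= 3/200 works. Conversely, if delta > 3/200, then x = -3 + 3/200 satisfies |x - (-3)| = 3/200 < delta but |f(x) - f(-3)| = 4 * 3/200 = 3/50, which is not < 3/50; so no larger delta works.
Hence the largest such delta is 3/200.

3/200


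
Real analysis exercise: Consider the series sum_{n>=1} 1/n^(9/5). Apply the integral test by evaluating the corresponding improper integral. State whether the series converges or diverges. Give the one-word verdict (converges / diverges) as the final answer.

Let f(x) = x^(-9/5). Then f is positive, continuous, and decreasing on [1, infinity), so the integral test applies.
Compute the improper integral int_{1}^infinity f(x) dx:
  antiderivative F(x) = -5/(4*x^(4/5)).
  As x -> infinity, F(x) -> 0 (since p = 9/5 > 1).
  So int = F(infinity) - F(1) = 0 - (-5/4) = 5/4.
  Finite, so by the integral test, the series converges.

converges


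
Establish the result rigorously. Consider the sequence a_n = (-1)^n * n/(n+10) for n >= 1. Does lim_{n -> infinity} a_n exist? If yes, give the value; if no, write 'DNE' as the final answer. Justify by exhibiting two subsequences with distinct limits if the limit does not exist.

Examine the behaviour of a_n along subsequences.
a_{2k} = 2k/(2k+10) -> 1. a_{2k+1} = -(2k+1)/(2k+11) -> -1.
Since these two subsequential limits are 1 and -1, distinct, the full sequence cannot converge (a convergent sequence has all subsequences tending to the same limit). So lim a_n does not exist.

DNE


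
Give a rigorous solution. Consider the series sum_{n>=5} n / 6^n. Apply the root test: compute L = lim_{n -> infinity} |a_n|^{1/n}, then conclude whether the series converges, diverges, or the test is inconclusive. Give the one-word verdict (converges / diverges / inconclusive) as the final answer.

Let a_n denote the general term. Form |a_n|^(1/n) and simplify:
|a_n|^(1/n) = n^(1/n)/6
Take the limit as n -> infinity: L = 1/6.
Since L = 1/6 < 1, the root test implies convergence.

converges


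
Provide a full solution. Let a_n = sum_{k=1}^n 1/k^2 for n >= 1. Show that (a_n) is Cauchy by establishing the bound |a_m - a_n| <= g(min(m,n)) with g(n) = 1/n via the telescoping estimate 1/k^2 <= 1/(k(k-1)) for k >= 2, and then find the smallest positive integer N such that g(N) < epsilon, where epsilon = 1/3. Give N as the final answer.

For m > n >= 1: |a_m - a_n| = sum_{k=n+1}^m 1/k^2.
Use 1/k^2 <= 1/(k(k-1)) = 1/(k-1) - 1/k for k >= 2:
sum_{k=n+1}^m 1/k^2 <= sum_{k=n+1}^m (1/(k-1) - 1/k) = 1/n - 1/m <= 1/n.
By symmetry the same bound holds with n,m swapped, so |a_m - a_n| <= 1/min(m,n) = g(min(m,n)). Since g(n) -> 0, (a_n) is Cauchy.
Now solve g(N) < 1/3: 1/N < 1/3 <=> N > 1/(1/3) = 3.
The smallest integer strictly greater than 3 is N = 4.
Check: g(4) = 1/4 < 1/3; g(3) = 1/3 >= 1/3. So N = 4.

4


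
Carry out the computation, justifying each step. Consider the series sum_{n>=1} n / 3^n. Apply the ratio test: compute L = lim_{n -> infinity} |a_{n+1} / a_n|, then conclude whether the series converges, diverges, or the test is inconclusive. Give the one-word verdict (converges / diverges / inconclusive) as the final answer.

Let a_n denote the general term. Form the ratio a_{n+1}/a_n and simplify:
a_{n+1}/a_n = (n + 1)/(3*n)
Take the limit as n -> infinity: L = 1/3.
Since L = 1/3 < 1, the ratio test implies the series converges.

converges


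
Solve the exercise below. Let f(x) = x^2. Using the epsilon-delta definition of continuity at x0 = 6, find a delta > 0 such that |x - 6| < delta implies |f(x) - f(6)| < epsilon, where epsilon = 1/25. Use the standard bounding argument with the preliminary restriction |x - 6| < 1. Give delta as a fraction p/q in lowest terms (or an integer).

Factor: |x^2 - (6)^2| = |x - 6| * |x + 6|.
Impose |x - 6| < 1 first. Then |x + 6| = |(x - 6) + 2*(6)| <= |x - 6| + 2*|6| < 1 + 12 = 13.
So |x^2 - (6)^2| < delta * 13.
We need delta * 13 <= 1/25, i.e. delta <= 1/25/13 = 1/325.
Since 1/325 < 1, this is tighter than 1; take delta = 1/325.
So delta = 1/325 works.

1/325


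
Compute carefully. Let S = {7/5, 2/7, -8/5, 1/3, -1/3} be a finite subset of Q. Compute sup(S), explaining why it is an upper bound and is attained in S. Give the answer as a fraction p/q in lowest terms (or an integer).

S is finite, so sup(S) = max(S).
Sorted decreasing:
7/5, 1/3, 2/7, -1/3, -8/5
The extremum is 7/5.
For every x in S, x <= 7/5. And 7/5 is in S, so it is attained.
Therefore sup(S) = 7/5.

7/5


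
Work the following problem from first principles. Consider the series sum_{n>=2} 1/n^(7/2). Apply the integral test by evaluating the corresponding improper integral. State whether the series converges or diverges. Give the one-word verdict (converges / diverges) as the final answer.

Let f(x) = x^(-7/2). Then f is positive, continuous, and decreasing on [2, infinity), so the integral test applies.
Compute the improper integral int_{2}^infinity f(x) dx:
  antiderivative F(x) = -2/(5*x^(5/2)).
  As x -> infinity, F(x) -> 0 (since p = 7/2 > 1).
  So int = F(infinity) - F(2) = 0 - (-sqrt(2)/20) = sqrt(2)/20.
  Finite, so by the integral test, the series converges.

converges


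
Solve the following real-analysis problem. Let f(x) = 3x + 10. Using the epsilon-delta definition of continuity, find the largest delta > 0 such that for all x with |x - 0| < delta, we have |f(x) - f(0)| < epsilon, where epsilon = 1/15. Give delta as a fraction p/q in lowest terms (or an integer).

We compute f(0) = 3*(0) + 10 = 10.
|f(x) - f(0)| = |3x + 10 - (10)| = |3(x - 0)| = 3|x - 0|.
We need 3|x - 0| < 1/15, i.e. |x - 0| < 1/15 / 3 = 1/45.
So any delta <= 1/45 works. Conversely, if delta > 1/45, then x = 0 + 1/45 satisfies |x - 0| = 1/45 < delta but |f(x) - f(0)| = 3 * 1/45 = 1/15, which is not < 1/15; so no larger delta works.
Hence the largest such delta is 1/45.

1/45


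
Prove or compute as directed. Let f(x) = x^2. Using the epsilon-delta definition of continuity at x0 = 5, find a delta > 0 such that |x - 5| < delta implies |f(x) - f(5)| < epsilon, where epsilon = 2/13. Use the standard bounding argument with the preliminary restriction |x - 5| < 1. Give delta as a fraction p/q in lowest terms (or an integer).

Factor: |x^2 - (5)^2| = |x - 5| * |x + 5|.
Impose |x - 5| < 1 first. Then |x + 5| = |(x - 5) + 2*(5)| <= |x - 5| + 2*|5| < 1 + 10 = 11.
So |x^2 - (5)^2| < delta * 11.
We need delta * 11 <= 2/13, i.e. delta <= 2/13/11 = 2/143.
Since 2/143 < 1, this is tighter than 1; take delta = 2/143.
So delta = 2/143 works.

2/143


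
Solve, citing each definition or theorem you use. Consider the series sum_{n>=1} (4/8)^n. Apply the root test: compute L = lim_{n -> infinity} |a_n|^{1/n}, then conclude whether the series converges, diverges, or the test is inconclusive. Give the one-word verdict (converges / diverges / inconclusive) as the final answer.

Let a_n denote the general term. Form |a_n|^(1/n) and simplify:
|a_n|^(1/n) = 1/2
Take the limit as n -> infinity: L = 1/2.
Since L = 1/2 < 1, the root test implies convergence.

converges


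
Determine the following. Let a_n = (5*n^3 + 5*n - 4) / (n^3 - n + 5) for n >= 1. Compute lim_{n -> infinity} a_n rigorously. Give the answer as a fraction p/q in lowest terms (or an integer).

Divide numerator and denominator by n^3, the highest power:
numerator / n^3 = 5 + 5/n^2 - 4/n^3
denominator / n^3 = 1 - 1/n^2 + 5/n^3
As n -> infinity, all terms of the form c/n^k (k >= 1) tend to 0.
So numerator / n^3 -> 5 and denominator / n^3 -> 1.
Therefore lim a_n = 5.

5


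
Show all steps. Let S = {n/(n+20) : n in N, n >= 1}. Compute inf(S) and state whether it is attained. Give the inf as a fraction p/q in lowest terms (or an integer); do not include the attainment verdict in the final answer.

Analysis:
- Values: 1/21, 1/11, 3/23, 1/6, ... strictly increasing.
- Minimum is 1/21 (n=1); inf = 1/21 (attained).
- n/(n+20) = 1 - 20/(n+20) -> 1 from below as n -> infinity, and never equals 1.
- So sup = 1 (not attained).
Conclusion: inf(S) = 1/21, attained in S.

1/21


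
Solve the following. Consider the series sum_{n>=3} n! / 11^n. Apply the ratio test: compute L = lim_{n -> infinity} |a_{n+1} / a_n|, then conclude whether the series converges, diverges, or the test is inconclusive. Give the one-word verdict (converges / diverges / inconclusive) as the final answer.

Let a_n denote the general term. Form the ratio a_{n+1}/a_n and simplify:
a_{n+1}/a_n = n/11 + 1/11
Take the limit as n -> infinity: L = infinity.
Since L = infinity > 1 (or L = infinity), the ratio test implies the series diverges.

diverges


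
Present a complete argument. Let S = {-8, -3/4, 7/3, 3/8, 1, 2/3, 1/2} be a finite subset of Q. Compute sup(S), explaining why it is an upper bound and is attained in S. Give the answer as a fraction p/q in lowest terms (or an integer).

S is finite, so sup(S) = max(S).
Sorted decreasing:
7/3, 1, 2/3, 1/2, 3/8, -3/4, -8
The extremum is 7/3.
For every x in S, x <= 7/3. And 7/3 is in S, so it is attained.
Therefore sup(S) = 7/3.

7/3


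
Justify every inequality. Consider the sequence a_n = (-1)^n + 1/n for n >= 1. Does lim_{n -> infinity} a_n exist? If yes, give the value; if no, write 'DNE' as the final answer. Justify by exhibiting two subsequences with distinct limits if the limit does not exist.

Examine the behaviour of a_n along subsequences.
a_{2k} = 1 + 1/(2k) -> 1. a_{2k+1} = -1 + 1/(2k+1) -> -1.
Since these two subsequential limits are 1 and -1, distinct, the full sequence cannot converge (a convergent sequence has all subsequences tending to the same limit). So lim a_n does not exist.

DNE


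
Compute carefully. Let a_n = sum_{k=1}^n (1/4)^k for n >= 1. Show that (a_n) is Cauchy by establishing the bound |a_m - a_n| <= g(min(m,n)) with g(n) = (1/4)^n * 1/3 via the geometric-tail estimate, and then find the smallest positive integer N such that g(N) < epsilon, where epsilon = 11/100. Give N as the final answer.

For m > n >= 1: |a_m - a_n| = sum_{k=n+1}^m (1/4)^k < sum_{k=n+1}^infinity (1/4)^k = (1/4)^(n+1) / (1 - 1/4) = (1/4)^n * (1/4) * (4/3) = (1/4)^n * 1/3.
So g(n) = (1/4)^n / 3. Since g(n) -> 0, (a_n) is Cauchy.
Now solve g(N) < 11/100: (1/4)^N / 3 < 11/100 <=> 4^N > 1 / (3 * 11/100) = 100/33.
Check powers of 4: 4^0 = 1 <= 100/33, 4^1 = 4 > 100/33.
So the smallest such N is 1. Check: g(1) = 1/(3 * 4) = 1/12 < 11/100.

1


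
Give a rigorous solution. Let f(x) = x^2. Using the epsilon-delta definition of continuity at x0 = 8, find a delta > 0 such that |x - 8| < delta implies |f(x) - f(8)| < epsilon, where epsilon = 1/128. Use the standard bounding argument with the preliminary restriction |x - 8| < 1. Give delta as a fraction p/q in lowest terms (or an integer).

Factor: |x^2 - (8)^2| = |x - 8| * |x + 8|.
Impose |x - 8| < 1 first. Then |x + 8| = |(x - 8) + 2*(8)| <= |x - 8| + 2*|8| < 1 + 16 = 17.
So |x^2 - (8)^2| < delta * 17.
We need delta * 17 <= 1/128, i.e. delta <= 1/128/17 = 1/2176.
Since 1/2176 < 1, this is tighter than 1; take delta = 1/2176.
So delta = 1/2176 works.

1/2176


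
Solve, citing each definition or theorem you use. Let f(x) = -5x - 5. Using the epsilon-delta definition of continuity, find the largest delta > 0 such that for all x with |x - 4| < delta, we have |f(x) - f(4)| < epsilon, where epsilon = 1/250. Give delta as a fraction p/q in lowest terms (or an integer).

We compute f(4) = -5*(4) - 5 = -25.
|f(x) - f(4)| = |-5x - 5 - (-25)| = |-5(x - 4)| = 5|x - 4|.
We need 5|x - 4| < 1/250, i.e. |x - 4| < 1/250 / 5 = 1/1250.
So any delta <= 1/1250 works. Conversely, if delta > 1/1250, then x = 4 + 1/1250 satisfies |x - 4| = 1/1250 < delta but |f(x) - f(4)| = 5 * 1/1250 = 1/250, which is not < 1/250; so no larger delta works.
Hence the largest such delta is 1/1250.

1/1250


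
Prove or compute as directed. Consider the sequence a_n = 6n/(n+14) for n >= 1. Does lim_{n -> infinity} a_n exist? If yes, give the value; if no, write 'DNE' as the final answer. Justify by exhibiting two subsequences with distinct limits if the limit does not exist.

Examine the behaviour of a_n along subsequences.
Even-n subsequence a_{2k} = 6(2k)/(2k+14) -> 6. Odd-n subsequence a_{2k+1} = 6(2k+1)/(2k+15) -> 6. Both tend to 6, which suggests the limit is 6; verify directly.
|a_n - 6| = |6n - 6(n+14)| / (n+14) = 84/(n+14) < 84/n for every n >= 1.
Given epsilon > 0, choose a positive integer N > 84/epsilon. Then for all n >= N, |a_n - 6| < 84/n <= 84/N < epsilon.
So by the definition of the limit, lim a_n exists and equals 6.

6


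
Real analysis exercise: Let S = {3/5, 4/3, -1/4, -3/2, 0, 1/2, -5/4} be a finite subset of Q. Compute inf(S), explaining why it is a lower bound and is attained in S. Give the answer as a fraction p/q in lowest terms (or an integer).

S is finite, so inf(S) = min(S).
Sorted increasing:
-3/2, -5/4, -1/4, 0, 1/2, 3/5, 4/3
The extremum is -3/2.
For every x in S, x >= -3/2. And -3/2 is in S, so it is attained.
Therefore inf(S) = -3/2.

-3/2


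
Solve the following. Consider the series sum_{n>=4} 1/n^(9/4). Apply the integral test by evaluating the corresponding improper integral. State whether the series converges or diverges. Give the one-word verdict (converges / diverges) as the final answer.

Let f(x) = x^(-9/4). Then f is positive, continuous, and decreasing on [4, infinity), so the integral test applies.
Compute the improper integral int_{4}^infinity f(x) dx:
  antiderivative F(x) = -4/(5*x^(5/4)).
  As x -> infinity, F(x) -> 0 (since p = 9/4 > 1).
  So int = F(infinity) - F(4) = 0 - (-sqrt(2)/10) = sqrt(2)/10.
  Finite, so by the integral test, the series converges.

converges


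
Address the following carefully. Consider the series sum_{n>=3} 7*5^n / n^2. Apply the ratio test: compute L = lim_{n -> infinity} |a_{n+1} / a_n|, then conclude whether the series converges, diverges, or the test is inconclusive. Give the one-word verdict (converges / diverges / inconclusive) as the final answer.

Let a_n denote the general term. Form the ratio a_{n+1}/a_n and simplify:
a_{n+1}/a_n = 5*n^2/(n + 1)^2
Take the limit as n -> infinity: L = 5.
Since L = 5 > 1 (or L = infinity), the ratio test implies the series diverges.

diverges


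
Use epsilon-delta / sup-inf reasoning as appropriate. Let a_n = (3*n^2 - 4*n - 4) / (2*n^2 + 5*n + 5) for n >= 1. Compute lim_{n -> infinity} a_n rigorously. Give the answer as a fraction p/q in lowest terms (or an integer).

Divide numerator and denominator by n^2, the highest power:
numerator / n^2 = 3 - 4/n - 4/n^2
denominator / n^2 = 2 + 5/n + 5/n^2
As n -> infinity, all terms of the form c/n^k (k >= 1) tend to 0.
So numerator / n^2 -> 3 and denominator / n^2 -> 2.
Therefore lim a_n = 3/2.

3/2


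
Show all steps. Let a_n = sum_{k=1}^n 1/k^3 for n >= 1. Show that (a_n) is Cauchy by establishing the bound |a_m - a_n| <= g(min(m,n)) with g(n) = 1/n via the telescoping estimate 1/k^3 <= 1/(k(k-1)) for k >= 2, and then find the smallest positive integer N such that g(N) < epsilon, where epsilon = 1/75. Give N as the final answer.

For m > n >= 1: |a_m - a_n| = sum_{k=n+1}^m 1/k^3.
Use 1/k^3 <= 1/(k(k-1)) = 1/(k-1) - 1/k for k >= 2 (which holds since k^3 >= k^2 >= k(k-1) for k >= 2):
sum_{k=n+1}^m 1/k^3 <= sum_{k=n+1}^m (1/(k-1) - 1/k) = 1/n - 1/m <= 1/n.
By symmetry the same bound holds with n,m swapped, so |a_m - a_n| <= 1/min(m,n) = g(min(m,n)). Since g(n) -> 0, (a_n) is Cauchy.
Now solve g(N) < 1/75: 1/N < 1/75 <=> N > 1/(1/75) = 75.
The smallest integer strictly greater than 75 is N = 76.
Check: g(76) = 1/76 < 1/75; g(75) = 1/75 >= 1/75. So N = 76.

76


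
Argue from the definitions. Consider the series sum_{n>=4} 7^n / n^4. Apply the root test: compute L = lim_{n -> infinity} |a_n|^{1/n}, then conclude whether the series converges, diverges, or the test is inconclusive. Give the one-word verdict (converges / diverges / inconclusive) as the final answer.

Let a_n denote the general term. Form |a_n|^(1/n) and simplify:
|a_n|^(1/n) = 7/n^(4/n)
Take the limit as n -> infinity: L = 7.
Since L = 7 > 1, the root test implies divergence.

diverges


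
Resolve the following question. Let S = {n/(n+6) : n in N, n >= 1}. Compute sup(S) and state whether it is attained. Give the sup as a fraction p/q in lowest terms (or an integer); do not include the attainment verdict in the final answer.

Analysis:
- Values: 1/7, 1/4, 1/3, 2/5, ... strictly increasing.
- Minimum is 1/7 (n=1); inf = 1/7 (attained).
- n/(n+6) = 1 - 6/(n+6) -> 1 from below as n -> infinity, and never equals 1.
- So sup = 1 (not attained).
Conclusion: sup(S) = 1, not attained in S.

1


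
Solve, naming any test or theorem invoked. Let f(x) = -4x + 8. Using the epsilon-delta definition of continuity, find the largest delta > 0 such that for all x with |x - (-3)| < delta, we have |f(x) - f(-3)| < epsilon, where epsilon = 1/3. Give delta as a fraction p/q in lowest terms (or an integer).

We compute f(-3) = -4*(-3) + 8 = 20.
|f(x) - f(-3)| = |-4x + 8 - (20)| = |-4(x - (-3))| = 4|x - (-3)|.
We need 4|x - (-3)| < 1/3, i.e. |x - (-3)| < 1/3 / 4 = 1/12.
So any delta <= 1/12 works. Conversely, if delta > 1/12, then x = -3 + 1/12 satisfies |x - (-3)| = 1/12 < delta but |f(x) - f(-3)| = 4 * 1/12 = 1/3, which is not < 1/3; so no larger delta works.
Hence the largest such delta is 1/12.

1/12


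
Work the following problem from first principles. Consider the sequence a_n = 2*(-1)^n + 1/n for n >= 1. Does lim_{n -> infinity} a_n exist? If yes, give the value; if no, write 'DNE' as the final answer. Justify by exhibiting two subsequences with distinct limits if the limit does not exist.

Examine the behaviour of a_n along subsequences.
a_{2k} = 2 + 1/(2k) -> 2. a_{2k+1} = -2 + 1/(2k+1) -> -2.
Since these two subsequential limits are 2 and -2, distinct, the full sequence cannot converge (a convergent sequence has all subsequences tending to the same limit). So lim a_n does not exist.

DNE


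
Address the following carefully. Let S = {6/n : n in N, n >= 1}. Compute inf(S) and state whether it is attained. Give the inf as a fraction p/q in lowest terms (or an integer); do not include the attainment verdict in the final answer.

Analysis:
- Values: 6, 3, 2, 3/2, ... strictly decreasing.
- The maximum is 6 (n=1); sup = 6 (attained).
- The set is bounded below by 0; 6/n -> 0 so 0 is the greatest lower bound.
- 0 is not in the set, so inf = 0 is not attained.
Conclusion: inf(S) = 0, not attained in S.

0


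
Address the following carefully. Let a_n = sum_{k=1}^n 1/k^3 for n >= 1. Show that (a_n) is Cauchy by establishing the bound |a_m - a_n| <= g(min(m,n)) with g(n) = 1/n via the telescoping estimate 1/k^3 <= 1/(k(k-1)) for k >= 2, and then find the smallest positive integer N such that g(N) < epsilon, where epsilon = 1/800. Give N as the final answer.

For m > n >= 1: |a_m - a_n| = sum_{k=n+1}^m 1/k^3.
Use 1/k^3 <= 1/(k(k-1)) = 1/(k-1) - 1/k for k >= 2 (which holds since k^3 >= k^2 >= k(k-1) for k >= 2):
sum_{k=n+1}^m 1/k^3 <= sum_{k=n+1}^m (1/(k-1) - 1/k) = 1/n - 1/m <= 1/n.
By symmetry the same bound holds with n,m swapped, so |a_m - a_n| <= 1/min(m,n) = g(min(m,n)). Since g(n) -> 0, (a_n) is Cauchy.
Now solve g(N) < 1/800: 1/N < 1/800 <=> N > 1/(1/800) = 800.
The smallest integer strictly greater than 800 is N = 801.
Check: g(801) = 1/801 < 1/800; g(800) = 1/800 >= 1/800. So N = 801.

801


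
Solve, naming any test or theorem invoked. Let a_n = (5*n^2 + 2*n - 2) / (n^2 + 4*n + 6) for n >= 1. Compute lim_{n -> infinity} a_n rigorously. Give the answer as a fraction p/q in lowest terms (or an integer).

Divide numerator and denominator by n^2, the highest power:
numerator / n^2 = 5 + 2/n - 2/n^2
denominator / n^2 = 1 + 4/n + 6/n^2
As n -> infinity, all terms of the form c/n^k (k >= 1) tend to 0.
So numerator / n^2 -> 5 and denominator / n^2 -> 1.
Therefore lim a_n = 5.

5


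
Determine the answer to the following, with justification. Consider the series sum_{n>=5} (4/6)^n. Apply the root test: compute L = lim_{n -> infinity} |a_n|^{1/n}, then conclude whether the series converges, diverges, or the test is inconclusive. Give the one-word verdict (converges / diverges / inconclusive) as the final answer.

Let a_n denote the general term. Form |a_n|^(1/n) and simplify:
|a_n|^(1/n) = 2/3
Take the limit as n -> infinity: L = 2/3.
Since L = 2/3 < 1, the root test implies convergence.

converges


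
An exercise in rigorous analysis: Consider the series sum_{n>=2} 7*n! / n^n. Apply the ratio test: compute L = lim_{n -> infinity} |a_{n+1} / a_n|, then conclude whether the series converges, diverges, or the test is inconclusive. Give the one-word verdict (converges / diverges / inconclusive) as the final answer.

Let a_n denote the general term. Form the ratio a_{n+1}/a_n and simplify:
a_{n+1}/a_n = (n/(n + 1))^n
Take the limit as n -> infinity: L = exp(-1).
Since L = exp(-1) < 1, the ratio test implies the series converges.

converges


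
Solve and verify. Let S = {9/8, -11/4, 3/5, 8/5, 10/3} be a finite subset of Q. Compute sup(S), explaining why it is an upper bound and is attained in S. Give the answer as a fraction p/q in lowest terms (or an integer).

S is finite, so sup(S) = max(S).
Sorted decreasing:
10/3, 8/5, 9/8, 3/5, -11/4
The extremum is 10/3.
For every x in S, x <= 10/3. And 10/3 is in S, so it is attained.
Therefore sup(S) = 10/3.

10/3


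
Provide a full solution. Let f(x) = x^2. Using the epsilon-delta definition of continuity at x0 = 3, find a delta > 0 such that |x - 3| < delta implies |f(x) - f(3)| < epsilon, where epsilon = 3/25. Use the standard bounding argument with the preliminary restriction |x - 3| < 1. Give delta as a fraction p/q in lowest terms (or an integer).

Factor: |x^2 - (3)^2| = |x - 3| * |x + 3|.
Impose |x - 3| < 1 first. Then |x + 3| = |(x - 3) + 2*(3)| <= |x - 3| + 2*|3| < 1 + 6 = 7.
So |x^2 - (3)^2| < delta * 7.
We need delta * 7 <= 3/25, i.e. delta <= 3/25/7 = 3/175.
Since 3/175 < 1, this is tighter than 1; take delta = 3/175.
So delta = 3/175 works.

3/175


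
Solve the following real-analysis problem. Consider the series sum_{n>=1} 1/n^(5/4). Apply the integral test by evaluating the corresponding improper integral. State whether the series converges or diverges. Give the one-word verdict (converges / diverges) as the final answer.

Let f(x) = x^(-5/4). Then f is positive, continuous, and decreasing on [1, infinity), so the integral test applies.
Compute the improper integral int_{1}^infinity f(x) dx:
  antiderivative F(x) = -4/x^(1/4).
  As x -> infinity, F(x) -> 0 (since p = 5/4 > 1).
  So int = F(infinity) - F(1) = 0 - (-4) = 4.
  Finite, so by the integral test, the series converges.

converges


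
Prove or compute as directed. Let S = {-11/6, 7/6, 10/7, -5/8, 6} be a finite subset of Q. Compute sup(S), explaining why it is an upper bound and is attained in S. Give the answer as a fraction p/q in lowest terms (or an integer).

S is finite, so sup(S) = max(S).
Sorted decreasing:
6, 10/7, 7/6, -5/8, -11/6
The extremum is 6.
For every x in S, x <= 6. And 6 is in S, so it is attained.
Therefore sup(S) = 6.

6


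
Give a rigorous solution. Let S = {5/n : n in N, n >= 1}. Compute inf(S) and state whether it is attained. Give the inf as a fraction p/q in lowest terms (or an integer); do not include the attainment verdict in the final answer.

Analysis:
- Values: 5, 5/2, 5/3, 5/4, ... strictly decreasing.
- The maximum is 5 (n=1); sup = 5 (attained).
- The set is bounded below by 0; 5/n -> 0 so 0 is the greatest lower bound.
- 0 is not in the set, so inf = 0 is not attained.
Conclusion: inf(S) = 0, not attained in S.

0


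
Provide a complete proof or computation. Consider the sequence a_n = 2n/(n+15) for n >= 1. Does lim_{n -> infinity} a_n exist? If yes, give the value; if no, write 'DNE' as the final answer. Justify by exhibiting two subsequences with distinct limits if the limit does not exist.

Examine the behaviour of a_n along subsequences.
Even-n subsequence a_{2k} = 2(2k)/(2k+15) -> 2. Odd-n subsequence a_{2k+1} = 2(2k+1)/(2k+16) -> 2. Both tend to 2, which suggests the limit is 2; verify directly.
|a_n - 2| = |2n - 2(n+15)| / (n+15) = 30/(n+15) < 30/n for every n >= 1.
Given epsilon > 0, choose a positive integer N > 30/epsilon. Then for all n >= N, |a_n - 2| < 30/n <= 30/N < epsilon.
So by the definition of the limit, lim a_n exists and equals 2.

2


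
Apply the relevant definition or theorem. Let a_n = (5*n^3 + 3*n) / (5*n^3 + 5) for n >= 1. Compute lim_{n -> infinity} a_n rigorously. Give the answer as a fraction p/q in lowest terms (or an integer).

Divide numerator and denominator by n^3, the highest power:
numerator / n^3 = 5 + 3/n^2
denominator / n^3 = 5 + 5/n^3
As n -> infinity, all terms of the form c/n^k (k >= 1) tend to 0.
So numerator / n^3 -> 5 and denominator / n^3 -> 5.
Therefore lim a_n = 1.

1


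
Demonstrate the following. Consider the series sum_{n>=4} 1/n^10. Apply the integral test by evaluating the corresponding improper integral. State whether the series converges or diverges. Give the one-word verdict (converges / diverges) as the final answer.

Let f(x) = x^(-10). Then f is positive, continuous, and decreasing on [4, infinity), so the integral test applies.
Compute the improper integral int_{4}^infinity f(x) dx:
  antiderivative F(x) = -1/(9*x^9).
  As x -> infinity, F(x) -> 0 (since p = 10 > 1).
  So int = F(infinity) - F(4) = 0 - (-1/2359296) = 1/2359296.
  Finite, so by the integral test, the series converges.

converges


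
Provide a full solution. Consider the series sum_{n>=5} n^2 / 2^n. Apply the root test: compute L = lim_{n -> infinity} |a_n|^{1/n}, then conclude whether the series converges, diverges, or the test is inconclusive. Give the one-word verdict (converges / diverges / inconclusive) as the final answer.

Let a_n denote the general term. Form |a_n|^(1/n) and simplify:
|a_n|^(1/n) = n^(2/n)/2
Take the limit as n -> infinity: L = 1/2.
Since L = 1/2 < 1, the root test implies convergence.

converges


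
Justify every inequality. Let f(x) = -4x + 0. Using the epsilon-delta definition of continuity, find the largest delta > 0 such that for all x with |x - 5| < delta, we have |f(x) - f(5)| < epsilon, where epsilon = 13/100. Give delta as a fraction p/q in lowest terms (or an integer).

We compute f(5) = -4*(5) + 0 = -20.
|f(x) - f(5)| = |-4x + 0 - (-20)| = |-4(x - 5)| = 4|x - 5|.
We need 4|x - 5| < 13/100, i.e. |x - 5| < 13/100 / 4 = 13/400.
So any delta <= 13/400 works. Conversely, if delta > 13/400, then x = 5 + 13/400 satisfies |x - 5| = 13/400 < delta but |f(x) - f(5)| = 4 * 13/400 = 13/100, which is not < 13/100; so no larger delta works.
Hence the largest such delta is 13/400.

13/400


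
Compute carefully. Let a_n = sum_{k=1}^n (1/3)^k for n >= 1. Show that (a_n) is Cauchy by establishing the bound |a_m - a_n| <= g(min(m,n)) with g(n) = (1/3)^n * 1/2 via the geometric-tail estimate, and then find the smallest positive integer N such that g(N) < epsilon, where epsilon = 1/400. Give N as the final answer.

For m > n >= 1: |a_m - a_n| = sum_{k=n+1}^m (1/3)^k < sum_{k=n+1}^infinity (1/3)^k = (1/3)^(n+1) / (1 - 1/3) = (1/3)^n * (1/3) * (3/2) = (1/3)^n * 1/2.
So g(n) = (1/3)^n / 2. Since g(n) -> 0, (a_n) is Cauchy.
Now solve g(N) < 1/400: (1/3)^N / 2 < 1/400 <=> 3^N > 1 / (2 * 1/400) = 200.
Check powers of 3: 3^4 = 81 <= 200, 3^5 = 243 > 200.
So the smallest such N is 5. Check: g(5) = 1/(2 * 243) = 1/486 < 1/400.

5


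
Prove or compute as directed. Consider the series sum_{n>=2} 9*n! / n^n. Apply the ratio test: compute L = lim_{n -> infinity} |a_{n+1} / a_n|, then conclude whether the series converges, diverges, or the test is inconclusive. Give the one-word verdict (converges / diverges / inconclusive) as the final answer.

Let a_n denote the general term. Form the ratio a_{n+1}/a_n and simplify:
a_{n+1}/a_n = (n/(n + 1))^n
Take the limit as n -> infinity: L = exp(-1).
Since L = exp(-1) < 1, the ratio test implies the series converges.

converges


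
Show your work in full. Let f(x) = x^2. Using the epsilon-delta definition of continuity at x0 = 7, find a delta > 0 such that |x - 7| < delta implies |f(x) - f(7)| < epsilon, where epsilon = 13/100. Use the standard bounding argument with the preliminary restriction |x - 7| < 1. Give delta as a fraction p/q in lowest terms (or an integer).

Factor: |x^2 - (7)^2| = |x - 7| * |x + 7|.
Impose |x - 7| < 1 first. Then |x + 7| = |(x - 7) + 2*(7)| <= |x - 7| + 2*|7| < 1 + 14 = 15.
So |x^2 - (7)^2| < delta * 15.
We need delta * 15 <= 13/100, i.e. delta <= 13/100/15 = 13/1500.
Since 13/1500 < 1, this is tighter than 1; take delta = 13/1500.
So delta = 13/1500 works.

13/1500


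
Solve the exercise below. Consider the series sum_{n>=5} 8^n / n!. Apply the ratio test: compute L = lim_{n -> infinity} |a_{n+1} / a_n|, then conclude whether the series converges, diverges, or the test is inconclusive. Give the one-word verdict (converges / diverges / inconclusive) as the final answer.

Let a_n denote the general term. Form the ratio a_{n+1}/a_n and simplify:
a_{n+1}/a_n = 8/(n + 1)
Take the limit as n -> infinity: L = 0.
Since L = 0 < 1, the ratio test implies the series converges.

converges


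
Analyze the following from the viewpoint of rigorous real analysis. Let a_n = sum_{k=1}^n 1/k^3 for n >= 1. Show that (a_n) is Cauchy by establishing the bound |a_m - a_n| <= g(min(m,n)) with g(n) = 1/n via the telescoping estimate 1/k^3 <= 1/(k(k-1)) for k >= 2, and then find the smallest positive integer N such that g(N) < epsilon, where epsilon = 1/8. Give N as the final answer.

For m > n >= 1: |a_m - a_n| = sum_{k=n+1}^m 1/k^3.
Use 1/k^3 <= 1/(k(k-1)) = 1/(k-1) - 1/k for k >= 2 (which holds since k^3 >= k^2 >= k(k-1) for k >= 2):
sum_{k=n+1}^m 1/k^3 <= sum_{k=n+1}^m (1/(k-1) - 1/k) = 1/n - 1/m <= 1/n.
By symmetry the same bound holds with n,m swapped, so |a_m - a_n| <= 1/min(m,n) = g(min(m,n)). Since g(n) -> 0, (a_n) is Cauchy.
Now solve g(N) < 1/8: 1/N < 1/8 <=> N > 1/(1/8) = 8.
The smallest integer strictly greater than 8 is N = 9.
Check: g(9) = 1/9 < 1/8; g(8) = 1/8 >= 1/8. So N = 9.

9


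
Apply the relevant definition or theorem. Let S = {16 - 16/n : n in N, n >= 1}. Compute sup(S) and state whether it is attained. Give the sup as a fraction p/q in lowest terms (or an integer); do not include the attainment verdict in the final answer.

Analysis:
- Values: 0, 8, 32/3, 12, ... strictly increasing.
- Minimum is 0 (n=1); inf = 0 (attained).
- 16 - 16/n -> 16 from below; sup = 16, not attained.
Conclusion: sup(S) = 16, not attained in S.

16


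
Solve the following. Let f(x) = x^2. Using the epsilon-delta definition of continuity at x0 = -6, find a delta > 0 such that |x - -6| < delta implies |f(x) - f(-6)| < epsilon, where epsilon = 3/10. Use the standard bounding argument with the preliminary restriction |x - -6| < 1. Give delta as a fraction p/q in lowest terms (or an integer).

Factor: |x^2 - (-6)^2| = |x - -6| * |x + -6|.
Impose |x - -6| < 1 first. Then |x + -6| = |(x - -6) + 2*(-6)| <= |x - -6| + 2*|-6| < 1 + 12 = 13.
So |x^2 - (-6)^2| < delta * 13.
We need delta * 13 <= 3/10, i.e. delta <= 3/10/13 = 3/130.
Since 3/130 < 1, this is tighter than 1; take delta = 3/130.
So delta = 3/130 works.

3/130


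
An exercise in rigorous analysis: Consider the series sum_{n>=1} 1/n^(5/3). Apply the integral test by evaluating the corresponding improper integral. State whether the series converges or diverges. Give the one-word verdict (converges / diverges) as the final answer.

Let f(x) = x^(-5/3). Then f is positive, continuous, and decreasing on [1, infinity), so the integral test applies.
Compute the improper integral int_{1}^infinity f(x) dx:
  antiderivative F(x) = -3/(2*x^(2/3)).
  As x -> infinity, F(x) -> 0 (since p = 5/3 > 1).
  So int = F(infinity) - F(1) = 0 - (-3/2) = 3/2.
  Finite, so by the integral test, the series converges.

converges


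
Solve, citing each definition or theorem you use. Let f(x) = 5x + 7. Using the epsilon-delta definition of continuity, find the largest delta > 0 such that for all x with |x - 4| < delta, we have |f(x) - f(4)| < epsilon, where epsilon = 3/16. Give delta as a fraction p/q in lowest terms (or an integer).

We compute f(4) = 5*(4) + 7 = 27.
|f(x) - f(4)| = |5x + 7 - (27)| = |5(x - 4)| = 5|x - 4|.
We need 5|x - 4| < 3/16, i.e. |x - 4| < 3/16 / 5 = 3/80.
So any delta <= 3/80 works. Conversely, if delta > 3/80, then x = 4 + 3/80 satisfies |x - 4| = 3/80 < delta but |f(x) - f(4)| = 5 * 3/80 = 3/16, which is not < 3/16; so no larger delta works.
Hence the largest such delta is 3/80.

3/80
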